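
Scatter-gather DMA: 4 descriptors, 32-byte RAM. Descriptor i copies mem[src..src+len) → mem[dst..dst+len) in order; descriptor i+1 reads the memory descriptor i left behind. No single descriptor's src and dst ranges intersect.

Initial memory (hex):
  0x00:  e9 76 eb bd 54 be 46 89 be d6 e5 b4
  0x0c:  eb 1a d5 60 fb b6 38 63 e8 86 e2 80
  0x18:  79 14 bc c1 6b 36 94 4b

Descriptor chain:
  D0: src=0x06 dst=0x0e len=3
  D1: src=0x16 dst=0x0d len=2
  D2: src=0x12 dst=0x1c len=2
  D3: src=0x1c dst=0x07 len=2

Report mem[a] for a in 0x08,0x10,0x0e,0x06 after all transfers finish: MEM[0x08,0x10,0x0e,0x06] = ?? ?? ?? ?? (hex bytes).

MEM[0x08,0x10,0x0e,0x06] = 63 be 80 46

[0] 0x06->0x0e len=3 : 46 89 be
[1] 0x16->0x0d len=2 : e2 80
[2] 0x12->0x1c len=2 : 38 63
[3] 0x1c->0x07 len=2 : 38 63
query mem[0x08]=0x63, mem[0x10]=0xbe, mem[0x0e]=0x80, mem[0x06]=0x46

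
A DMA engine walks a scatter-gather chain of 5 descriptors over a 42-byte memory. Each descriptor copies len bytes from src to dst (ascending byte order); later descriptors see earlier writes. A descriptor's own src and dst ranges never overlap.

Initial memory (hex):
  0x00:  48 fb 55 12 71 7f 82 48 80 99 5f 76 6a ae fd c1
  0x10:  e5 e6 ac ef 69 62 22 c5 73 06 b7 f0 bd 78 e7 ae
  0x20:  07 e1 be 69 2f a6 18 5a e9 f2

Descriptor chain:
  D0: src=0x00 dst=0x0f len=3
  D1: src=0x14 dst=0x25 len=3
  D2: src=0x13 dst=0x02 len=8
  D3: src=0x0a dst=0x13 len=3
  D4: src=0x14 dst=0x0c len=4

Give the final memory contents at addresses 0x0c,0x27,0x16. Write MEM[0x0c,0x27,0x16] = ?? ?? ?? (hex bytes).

MEM[0x0c,0x27,0x16] = 76 22 22

#0 dst[0x0f+3] := {0x48,0xfb,0x55}
#1 dst[0x25+3] := {0x69,0x62,0x22}
#2 dst[0x02+8] := {0xef,0x69,0x62,0x22,0xc5,0x73,0x06,0xb7}
#3 dst[0x13+3] := {0x5f,0x76,0x6a}
#4 dst[0x0c+4] := {0x76,0x6a,0x22,0xc5}
query mem[0x0c]=0x76, mem[0x27]=0x22, mem[0x16]=0x22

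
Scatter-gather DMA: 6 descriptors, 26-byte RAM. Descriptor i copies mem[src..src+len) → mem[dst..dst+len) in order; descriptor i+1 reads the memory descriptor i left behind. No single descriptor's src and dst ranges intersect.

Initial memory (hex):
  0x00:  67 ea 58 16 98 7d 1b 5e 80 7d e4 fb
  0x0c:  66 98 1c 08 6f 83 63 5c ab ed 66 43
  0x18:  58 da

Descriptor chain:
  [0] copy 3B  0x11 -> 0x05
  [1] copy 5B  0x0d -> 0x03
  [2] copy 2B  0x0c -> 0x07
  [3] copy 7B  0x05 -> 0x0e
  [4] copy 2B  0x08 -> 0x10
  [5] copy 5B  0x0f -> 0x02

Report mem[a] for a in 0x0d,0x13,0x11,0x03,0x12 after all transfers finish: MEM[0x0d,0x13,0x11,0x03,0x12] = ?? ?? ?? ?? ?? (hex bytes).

MEM[0x0d,0x13,0x11,0x03,0x12] = 98 e4 7d 98 7d

[0] 0x11->0x05 len=3 : 83 63 5c
[1] 0x0d->0x03 len=5 : 98 1c 08 6f 83
[2] 0x0c->0x07 len=2 : 66 98
[3] 0x05->0x0e len=7 : 08 6f 66 98 7d e4 fb
[4] 0x08->0x10 len=2 : 98 7d
[5] 0x0f->0x02 len=5 : 6f 98 7d 7d e4
query mem[0x0d]=0x98, mem[0x13]=0xe4, mem[0x11]=0x7d, mem[0x03]=0x98, mem[0x12]=0x7d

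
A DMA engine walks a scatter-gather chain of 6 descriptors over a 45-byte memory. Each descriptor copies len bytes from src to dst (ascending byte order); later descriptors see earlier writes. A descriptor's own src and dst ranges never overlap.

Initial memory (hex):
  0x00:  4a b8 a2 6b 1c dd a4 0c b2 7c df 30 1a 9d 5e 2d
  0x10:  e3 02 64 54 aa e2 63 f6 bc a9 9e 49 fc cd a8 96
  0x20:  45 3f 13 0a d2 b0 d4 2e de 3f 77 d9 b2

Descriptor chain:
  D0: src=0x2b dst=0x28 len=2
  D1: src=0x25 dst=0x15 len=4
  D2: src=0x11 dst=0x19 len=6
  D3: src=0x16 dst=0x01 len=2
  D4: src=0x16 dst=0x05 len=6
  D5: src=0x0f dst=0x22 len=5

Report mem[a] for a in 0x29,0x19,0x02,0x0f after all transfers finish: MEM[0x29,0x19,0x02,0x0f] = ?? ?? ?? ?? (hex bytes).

D0: mem[0x28..0x29] <- [d9 b2]
D1: mem[0x15..0x18] <- [b0 d4 2e d9]
D2: mem[0x19..0x1e] <- [02 64 54 aa b0 d4]
D3: mem[0x01..0x02] <- [d4 2e]
D4: mem[0x05..0x0a] <- [d4 2e d9 02 64 54]
D5: mem[0x22..0x26] <- [2d e3 02 64 54]
query mem[0x29]=0xb2, mem[0x19]=0x02, mem[0x02]=0x2e, mem[0x0f]=0x2d

MEM[0x29,0x19,0x02,0x0f] = b2 02 2e 2d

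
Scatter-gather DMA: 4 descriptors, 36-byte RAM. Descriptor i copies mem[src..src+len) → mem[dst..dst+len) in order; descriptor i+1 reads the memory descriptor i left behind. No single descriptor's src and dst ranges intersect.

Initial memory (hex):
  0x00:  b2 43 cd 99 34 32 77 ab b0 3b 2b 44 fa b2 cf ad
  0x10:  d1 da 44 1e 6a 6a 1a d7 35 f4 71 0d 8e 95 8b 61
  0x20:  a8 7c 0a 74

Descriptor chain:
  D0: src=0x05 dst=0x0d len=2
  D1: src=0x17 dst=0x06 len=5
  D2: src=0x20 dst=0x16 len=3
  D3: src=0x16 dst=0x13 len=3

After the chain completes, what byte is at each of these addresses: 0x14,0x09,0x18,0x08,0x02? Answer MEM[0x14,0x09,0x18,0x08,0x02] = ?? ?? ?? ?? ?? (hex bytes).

#0 dst[0x0d+2] := {0x32,0x77}
#1 dst[0x06+5] := {0xd7,0x35,0xf4,0x71,0x0d}
#2 dst[0x16+3] := {0xa8,0x7c,0x0a}
#3 dst[0x13+3] := {0xa8,0x7c,0x0a}
query mem[0x14]=0x7c, mem[0x09]=0x71, mem[0x18]=0x0a, mem[0x08]=0xf4, mem[0x02]=0xcd

MEM[0x14,0x09,0x18,0x08,0x02] = 7c 71 0a f4 cd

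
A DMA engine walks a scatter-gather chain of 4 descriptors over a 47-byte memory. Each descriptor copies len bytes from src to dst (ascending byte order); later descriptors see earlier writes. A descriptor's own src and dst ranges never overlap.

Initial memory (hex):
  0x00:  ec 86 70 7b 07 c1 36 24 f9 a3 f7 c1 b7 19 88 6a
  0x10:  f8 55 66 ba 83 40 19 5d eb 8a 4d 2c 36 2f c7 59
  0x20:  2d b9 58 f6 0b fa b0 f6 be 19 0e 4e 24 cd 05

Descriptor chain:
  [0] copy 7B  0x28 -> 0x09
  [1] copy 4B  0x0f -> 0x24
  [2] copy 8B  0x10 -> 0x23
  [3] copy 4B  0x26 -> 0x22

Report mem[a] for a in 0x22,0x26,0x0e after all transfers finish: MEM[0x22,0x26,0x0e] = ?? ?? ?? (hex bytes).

#0 dst[0x09+7] := {0xbe,0x19,0x0e,0x4e,0x24,0xcd,0x05}
#1 dst[0x24+4] := {0x05,0xf8,0x55,0x66}
#2 dst[0x23+8] := {0xf8,0x55,0x66,0xba,0x83,0x40,0x19,0x5d}
#3 dst[0x22+4] := {0xba,0x83,0x40,0x19}
query mem[0x22]=0xba, mem[0x26]=0xba, mem[0x0e]=0xcd

MEM[0x22,0x26,0x0e] = ba ba cd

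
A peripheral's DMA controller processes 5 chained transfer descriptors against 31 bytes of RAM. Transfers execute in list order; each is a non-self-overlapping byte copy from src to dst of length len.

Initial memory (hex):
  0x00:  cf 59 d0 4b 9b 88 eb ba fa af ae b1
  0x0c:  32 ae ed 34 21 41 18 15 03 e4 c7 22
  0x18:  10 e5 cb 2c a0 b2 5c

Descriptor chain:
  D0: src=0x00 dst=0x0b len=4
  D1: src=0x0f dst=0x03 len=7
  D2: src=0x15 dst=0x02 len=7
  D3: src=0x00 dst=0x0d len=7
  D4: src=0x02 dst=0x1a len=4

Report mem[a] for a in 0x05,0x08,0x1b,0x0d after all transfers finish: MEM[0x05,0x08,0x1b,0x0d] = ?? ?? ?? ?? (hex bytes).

  after D0: wrote 4B at 0x0b = cf59d04b
  after D1: wrote 7B at 0x03 = 342141181503e4
  after D2: wrote 7B at 0x02 = e4c72210e5cb2c
  after D3: wrote 7B at 0x0d = cf59e4c72210e5
  after D4: wrote 4B at 0x1a = e4c72210
query mem[0x05]=0x10, mem[0x08]=0x2c, mem[0x1b]=0xc7, mem[0x0d]=0xcf

MEM[0x05,0x08,0x1b,0x0d] = 10 2c c7 cf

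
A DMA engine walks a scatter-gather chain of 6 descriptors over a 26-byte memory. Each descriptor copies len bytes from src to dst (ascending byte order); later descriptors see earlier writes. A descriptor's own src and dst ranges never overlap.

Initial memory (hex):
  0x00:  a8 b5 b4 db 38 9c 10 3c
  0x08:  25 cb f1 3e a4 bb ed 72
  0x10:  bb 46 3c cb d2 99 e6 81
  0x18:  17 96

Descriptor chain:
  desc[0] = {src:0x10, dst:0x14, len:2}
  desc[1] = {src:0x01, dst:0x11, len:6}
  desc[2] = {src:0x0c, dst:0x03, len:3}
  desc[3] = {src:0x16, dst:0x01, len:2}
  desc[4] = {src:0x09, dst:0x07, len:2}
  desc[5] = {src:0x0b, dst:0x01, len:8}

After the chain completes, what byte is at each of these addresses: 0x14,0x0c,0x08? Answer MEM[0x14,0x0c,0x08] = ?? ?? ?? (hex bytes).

MEM[0x14,0x0c,0x08] = 38 a4 b4

[0] 0x10->0x14 len=2 : bb 46
[1] 0x01->0x11 len=6 : b5 b4 db 38 9c 10
[2] 0x0c->0x03 len=3 : a4 bb ed
[3] 0x16->0x01 len=2 : 10 81
[4] 0x09->0x07 len=2 : cb f1
[5] 0x0b->0x01 len=8 : 3e a4 bb ed 72 bb b5 b4
query mem[0x14]=0x38, mem[0x0c]=0xa4, mem[0x08]=0xb4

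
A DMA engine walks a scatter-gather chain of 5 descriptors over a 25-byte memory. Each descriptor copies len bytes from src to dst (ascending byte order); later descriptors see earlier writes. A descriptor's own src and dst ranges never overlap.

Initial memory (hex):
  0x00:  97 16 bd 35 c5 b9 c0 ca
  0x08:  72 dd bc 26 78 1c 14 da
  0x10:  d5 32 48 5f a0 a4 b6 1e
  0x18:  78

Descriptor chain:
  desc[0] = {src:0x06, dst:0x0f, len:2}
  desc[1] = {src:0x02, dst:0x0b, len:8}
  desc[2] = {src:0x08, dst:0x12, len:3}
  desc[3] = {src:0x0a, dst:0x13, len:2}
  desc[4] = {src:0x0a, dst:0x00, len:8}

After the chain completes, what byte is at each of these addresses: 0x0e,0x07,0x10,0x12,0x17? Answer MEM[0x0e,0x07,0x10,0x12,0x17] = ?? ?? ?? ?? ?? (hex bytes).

D0: mem[0x0f..0x10] <- [c0 ca]
D1: mem[0x0b..0x12] <- [bd 35 c5 b9 c0 ca 72 dd]
D2: mem[0x12..0x14] <- [72 dd bc]
D3: mem[0x13..0x14] <- [bc bd]
D4: mem[0x00..0x07] <- [bc bd 35 c5 b9 c0 ca 72]
query mem[0x0e]=0xb9, mem[0x07]=0x72, mem[0x10]=0xca, mem[0x12]=0x72, mem[0x17]=0x1e

MEM[0x0e,0x07,0x10,0x12,0x17] = b9 72 ca 72 1e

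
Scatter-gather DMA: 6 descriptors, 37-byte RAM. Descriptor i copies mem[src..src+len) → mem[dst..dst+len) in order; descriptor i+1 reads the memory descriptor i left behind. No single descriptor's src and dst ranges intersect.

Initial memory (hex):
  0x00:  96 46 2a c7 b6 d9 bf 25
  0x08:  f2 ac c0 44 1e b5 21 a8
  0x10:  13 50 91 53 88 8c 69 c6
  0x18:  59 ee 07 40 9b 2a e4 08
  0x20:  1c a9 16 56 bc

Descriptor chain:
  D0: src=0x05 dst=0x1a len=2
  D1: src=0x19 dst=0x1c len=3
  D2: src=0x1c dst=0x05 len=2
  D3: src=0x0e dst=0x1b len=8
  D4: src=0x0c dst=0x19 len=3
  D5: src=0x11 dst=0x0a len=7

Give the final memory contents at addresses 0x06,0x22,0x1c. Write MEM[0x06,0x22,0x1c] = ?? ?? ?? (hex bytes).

[0] 0x05->0x1a len=2 : d9 bf
[1] 0x19->0x1c len=3 : ee d9 bf
[2] 0x1c->0x05 len=2 : ee d9
[3] 0x0e->0x1b len=8 : 21 a8 13 50 91 53 88 8c
[4] 0x0c->0x19 len=3 : 1e b5 21
[5] 0x11->0x0a len=7 : 50 91 53 88 8c 69 c6
query mem[0x06]=0xd9, mem[0x22]=0x8c, mem[0x1c]=0xa8

MEM[0x06,0x22,0x1c] = d9 8c a8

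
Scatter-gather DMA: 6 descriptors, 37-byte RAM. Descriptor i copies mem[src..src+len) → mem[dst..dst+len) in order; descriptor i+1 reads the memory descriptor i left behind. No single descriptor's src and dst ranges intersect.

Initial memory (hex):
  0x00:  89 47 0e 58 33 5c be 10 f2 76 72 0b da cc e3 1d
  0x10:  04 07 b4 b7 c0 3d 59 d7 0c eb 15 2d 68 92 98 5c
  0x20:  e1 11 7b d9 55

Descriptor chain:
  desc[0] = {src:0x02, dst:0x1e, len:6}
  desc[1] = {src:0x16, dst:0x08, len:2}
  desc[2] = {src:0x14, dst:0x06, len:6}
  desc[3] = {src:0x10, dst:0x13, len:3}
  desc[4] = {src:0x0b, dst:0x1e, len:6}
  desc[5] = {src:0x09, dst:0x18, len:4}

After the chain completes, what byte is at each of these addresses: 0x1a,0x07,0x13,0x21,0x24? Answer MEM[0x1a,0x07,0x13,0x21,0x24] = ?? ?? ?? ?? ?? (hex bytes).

[0] 0x02->0x1e len=6 : 0e 58 33 5c be 10
[1] 0x16->0x08 len=2 : 59 d7
[2] 0x14->0x06 len=6 : c0 3d 59 d7 0c eb
[3] 0x10->0x13 len=3 : 04 07 b4
[4] 0x0b->0x1e len=6 : eb da cc e3 1d 04
[5] 0x09->0x18 len=4 : d7 0c eb da
query mem[0x1a]=0xeb, mem[0x07]=0x3d, mem[0x13]=0x04, mem[0x21]=0xe3, mem[0x24]=0x55

MEM[0x1a,0x07,0x13,0x21,0x24] = eb 3d 04 e3 55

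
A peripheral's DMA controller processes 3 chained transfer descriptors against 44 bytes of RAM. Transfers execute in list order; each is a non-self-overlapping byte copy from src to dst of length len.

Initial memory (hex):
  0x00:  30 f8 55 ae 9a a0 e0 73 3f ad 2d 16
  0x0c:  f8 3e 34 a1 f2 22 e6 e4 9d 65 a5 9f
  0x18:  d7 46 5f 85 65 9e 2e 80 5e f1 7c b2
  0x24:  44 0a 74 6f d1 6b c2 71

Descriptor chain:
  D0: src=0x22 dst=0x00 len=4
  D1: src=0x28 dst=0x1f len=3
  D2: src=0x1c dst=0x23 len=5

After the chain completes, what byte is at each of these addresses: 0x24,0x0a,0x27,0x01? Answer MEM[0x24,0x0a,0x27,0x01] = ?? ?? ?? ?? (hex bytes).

#0 dst[0x00+4] := {0x7c,0xb2,0x44,0x0a}
#1 dst[0x1f+3] := {0xd1,0x6b,0xc2}
#2 dst[0x23+5] := {0x65,0x9e,0x2e,0xd1,0x6b}
query mem[0x24]=0x9e, mem[0x0a]=0x2d, mem[0x27]=0x6b, mem[0x01]=0xb2

MEM[0x24,0x0a,0x27,0x01] = 9e 2d 6b b2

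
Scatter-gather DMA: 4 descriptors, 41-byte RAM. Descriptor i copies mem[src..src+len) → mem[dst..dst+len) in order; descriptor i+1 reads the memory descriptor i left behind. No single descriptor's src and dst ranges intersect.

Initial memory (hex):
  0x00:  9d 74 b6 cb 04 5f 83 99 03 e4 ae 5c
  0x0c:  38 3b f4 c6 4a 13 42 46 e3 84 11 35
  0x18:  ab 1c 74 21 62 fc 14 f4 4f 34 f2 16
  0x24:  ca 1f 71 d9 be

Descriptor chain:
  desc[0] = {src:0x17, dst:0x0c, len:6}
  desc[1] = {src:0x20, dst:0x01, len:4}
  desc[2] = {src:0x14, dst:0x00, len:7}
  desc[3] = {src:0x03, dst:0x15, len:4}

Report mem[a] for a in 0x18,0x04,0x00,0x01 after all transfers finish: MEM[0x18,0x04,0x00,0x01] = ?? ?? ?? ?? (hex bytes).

MEM[0x18,0x04,0x00,0x01] = 74 ab e3 84

#0 dst[0x0c+6] := {0x35,0xab,0x1c,0x74,0x21,0x62}
#1 dst[0x01+4] := {0x4f,0x34,0xf2,0x16}
#2 dst[0x00+7] := {0xe3,0x84,0x11,0x35,0xab,0x1c,0x74}
#3 dst[0x15+4] := {0x35,0xab,0x1c,0x74}
query mem[0x18]=0x74, mem[0x04]=0xab, mem[0x00]=0xe3, mem[0x01]=0x84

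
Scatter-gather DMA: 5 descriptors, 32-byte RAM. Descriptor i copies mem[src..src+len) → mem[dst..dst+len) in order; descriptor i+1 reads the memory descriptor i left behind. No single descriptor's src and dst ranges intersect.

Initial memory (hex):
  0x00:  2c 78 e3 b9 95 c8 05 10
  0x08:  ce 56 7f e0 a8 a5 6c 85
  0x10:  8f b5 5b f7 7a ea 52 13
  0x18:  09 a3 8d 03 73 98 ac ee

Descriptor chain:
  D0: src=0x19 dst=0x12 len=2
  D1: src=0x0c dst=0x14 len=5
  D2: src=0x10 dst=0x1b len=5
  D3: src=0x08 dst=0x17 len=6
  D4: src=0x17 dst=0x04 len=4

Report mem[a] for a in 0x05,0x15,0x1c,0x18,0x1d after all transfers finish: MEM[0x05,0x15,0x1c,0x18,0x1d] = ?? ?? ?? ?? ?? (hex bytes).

[0] 0x19->0x12 len=2 : a3 8d
[1] 0x0c->0x14 len=5 : a8 a5 6c 85 8f
[2] 0x10->0x1b len=5 : 8f b5 a3 8d a8
[3] 0x08->0x17 len=6 : ce 56 7f e0 a8 a5
[4] 0x17->0x04 len=4 : ce 56 7f e0
query mem[0x05]=0x56, mem[0x15]=0xa5, mem[0x1c]=0xa5, mem[0x18]=0x56, mem[0x1d]=0xa3

MEM[0x05,0x15,0x1c,0x18,0x1d] = 56 a5 a5 56 a3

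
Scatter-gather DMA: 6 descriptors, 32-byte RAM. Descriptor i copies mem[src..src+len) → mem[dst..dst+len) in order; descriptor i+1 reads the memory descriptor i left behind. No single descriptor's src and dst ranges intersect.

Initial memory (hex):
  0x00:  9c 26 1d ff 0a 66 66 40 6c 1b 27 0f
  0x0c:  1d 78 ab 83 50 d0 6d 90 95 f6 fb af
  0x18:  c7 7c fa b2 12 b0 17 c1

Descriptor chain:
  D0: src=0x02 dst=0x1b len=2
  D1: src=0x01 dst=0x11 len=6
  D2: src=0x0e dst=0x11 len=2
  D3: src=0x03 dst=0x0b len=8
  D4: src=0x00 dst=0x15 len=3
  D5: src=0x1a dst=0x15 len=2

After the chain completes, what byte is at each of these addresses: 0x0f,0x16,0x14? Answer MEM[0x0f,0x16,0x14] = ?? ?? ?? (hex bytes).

#0 dst[0x1b+2] := {0x1d,0xff}
#1 dst[0x11+6] := {0x26,0x1d,0xff,0x0a,0x66,0x66}
#2 dst[0x11+2] := {0xab,0x83}
#3 dst[0x0b+8] := {0xff,0x0a,0x66,0x66,0x40,0x6c,0x1b,0x27}
#4 dst[0x15+3] := {0x9c,0x26,0x1d}
#5 dst[0x15+2] := {0xfa,0x1d}
query mem[0x0f]=0x40, mem[0x16]=0x1d, mem[0x14]=0x0a

MEM[0x0f,0x16,0x14] = 40 1d 0a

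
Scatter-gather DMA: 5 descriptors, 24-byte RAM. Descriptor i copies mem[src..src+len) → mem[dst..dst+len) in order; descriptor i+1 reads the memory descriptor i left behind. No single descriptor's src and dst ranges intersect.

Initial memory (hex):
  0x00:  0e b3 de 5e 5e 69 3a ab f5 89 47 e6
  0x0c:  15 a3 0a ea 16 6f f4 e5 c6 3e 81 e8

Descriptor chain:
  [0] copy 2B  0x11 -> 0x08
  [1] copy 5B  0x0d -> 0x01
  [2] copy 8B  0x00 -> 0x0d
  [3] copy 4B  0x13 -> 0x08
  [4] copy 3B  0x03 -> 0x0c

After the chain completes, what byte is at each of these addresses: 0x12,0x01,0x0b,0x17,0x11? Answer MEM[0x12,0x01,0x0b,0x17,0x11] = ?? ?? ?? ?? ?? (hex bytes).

[0] 0x11->0x08 len=2 : 6f f4
[1] 0x0d->0x01 len=5 : a3 0a ea 16 6f
[2] 0x00->0x0d len=8 : 0e a3 0a ea 16 6f 3a ab
[3] 0x13->0x08 len=4 : 3a ab 3e 81
[4] 0x03->0x0c len=3 : ea 16 6f
query mem[0x12]=0x6f, mem[0x01]=0xa3, mem[0x0b]=0x81, mem[0x17]=0xe8, mem[0x11]=0x16

MEM[0x12,0x01,0x0b,0x17,0x11] = 6f a3 81 e8 16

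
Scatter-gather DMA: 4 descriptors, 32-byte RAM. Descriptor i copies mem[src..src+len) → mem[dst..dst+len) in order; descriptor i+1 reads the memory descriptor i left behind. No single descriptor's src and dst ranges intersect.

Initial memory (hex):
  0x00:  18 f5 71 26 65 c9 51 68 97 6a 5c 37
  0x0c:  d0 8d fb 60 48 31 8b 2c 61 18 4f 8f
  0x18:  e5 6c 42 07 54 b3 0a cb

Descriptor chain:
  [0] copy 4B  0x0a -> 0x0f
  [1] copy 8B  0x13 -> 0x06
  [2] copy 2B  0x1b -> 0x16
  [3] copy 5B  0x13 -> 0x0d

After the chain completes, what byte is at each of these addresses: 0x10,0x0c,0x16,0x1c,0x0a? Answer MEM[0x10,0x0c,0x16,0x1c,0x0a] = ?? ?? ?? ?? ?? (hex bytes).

MEM[0x10,0x0c,0x16,0x1c,0x0a] = 07 6c 07 54 8f

  after D0: wrote 4B at 0x0f = 5c37d08d
  after D1: wrote 8B at 0x06 = 2c61184f8fe56c42
  after D2: wrote 2B at 0x16 = 0754
  after D3: wrote 5B at 0x0d = 2c61180754
query mem[0x10]=0x07, mem[0x0c]=0x6c, mem[0x16]=0x07, mem[0x1c]=0x54, mem[0x0a]=0x8f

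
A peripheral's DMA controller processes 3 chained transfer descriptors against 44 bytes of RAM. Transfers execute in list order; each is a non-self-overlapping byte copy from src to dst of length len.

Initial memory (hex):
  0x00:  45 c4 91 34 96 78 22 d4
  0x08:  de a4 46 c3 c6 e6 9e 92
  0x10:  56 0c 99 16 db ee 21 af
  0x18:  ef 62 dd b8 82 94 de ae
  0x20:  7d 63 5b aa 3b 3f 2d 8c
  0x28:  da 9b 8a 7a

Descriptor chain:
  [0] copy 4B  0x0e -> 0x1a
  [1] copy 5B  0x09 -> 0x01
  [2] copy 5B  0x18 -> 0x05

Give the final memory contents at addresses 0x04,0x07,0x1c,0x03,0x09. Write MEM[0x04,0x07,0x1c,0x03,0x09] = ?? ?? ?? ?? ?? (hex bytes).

MEM[0x04,0x07,0x1c,0x03,0x09] = c6 9e 56 c3 56

[0] 0x0e->0x1a len=4 : 9e 92 56 0c
[1] 0x09->0x01 len=5 : a4 46 c3 c6 e6
[2] 0x18->0x05 len=5 : ef 62 9e 92 56
query mem[0x04]=0xc6, mem[0x07]=0x9e, mem[0x1c]=0x56, mem[0x03]=0xc3, mem[0x09]=0x56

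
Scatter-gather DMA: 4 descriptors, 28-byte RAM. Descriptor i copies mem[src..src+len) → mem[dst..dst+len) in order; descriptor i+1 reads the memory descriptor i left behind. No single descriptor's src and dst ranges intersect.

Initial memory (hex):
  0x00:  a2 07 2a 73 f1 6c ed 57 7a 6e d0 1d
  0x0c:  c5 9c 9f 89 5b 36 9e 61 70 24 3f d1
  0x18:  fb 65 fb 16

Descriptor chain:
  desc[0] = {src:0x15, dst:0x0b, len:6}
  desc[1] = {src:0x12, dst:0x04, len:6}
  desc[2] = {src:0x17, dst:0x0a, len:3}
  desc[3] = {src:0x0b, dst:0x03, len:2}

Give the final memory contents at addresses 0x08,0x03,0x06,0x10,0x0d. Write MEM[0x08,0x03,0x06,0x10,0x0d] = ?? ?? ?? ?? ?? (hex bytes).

MEM[0x08,0x03,0x06,0x10,0x0d] = 3f fb 70 fb d1

#0 dst[0x0b+6] := {0x24,0x3f,0xd1,0xfb,0x65,0xfb}
#1 dst[0x04+6] := {0x9e,0x61,0x70,0x24,0x3f,0xd1}
#2 dst[0x0a+3] := {0xd1,0xfb,0x65}
#3 dst[0x03+2] := {0xfb,0x65}
query mem[0x08]=0x3f, mem[0x03]=0xfb, mem[0x06]=0x70, mem[0x10]=0xfb, mem[0x0d]=0xd1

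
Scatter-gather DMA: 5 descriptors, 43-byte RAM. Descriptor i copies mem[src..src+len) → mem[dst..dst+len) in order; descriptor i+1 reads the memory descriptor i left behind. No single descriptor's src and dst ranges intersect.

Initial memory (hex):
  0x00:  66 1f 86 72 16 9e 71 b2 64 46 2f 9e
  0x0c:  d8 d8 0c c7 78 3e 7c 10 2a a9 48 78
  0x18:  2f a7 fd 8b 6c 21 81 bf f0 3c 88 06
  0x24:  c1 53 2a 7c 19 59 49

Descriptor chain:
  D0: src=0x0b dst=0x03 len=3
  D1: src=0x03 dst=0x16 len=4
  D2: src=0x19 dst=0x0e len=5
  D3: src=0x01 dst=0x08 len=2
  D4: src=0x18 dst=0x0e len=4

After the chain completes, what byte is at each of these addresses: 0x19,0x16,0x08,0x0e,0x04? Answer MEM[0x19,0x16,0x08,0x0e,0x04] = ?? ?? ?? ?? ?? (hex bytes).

MEM[0x19,0x16,0x08,0x0e,0x04] = 71 9e 1f d8 d8

D0: mem[0x03..0x05] <- [9e d8 d8]
D1: mem[0x16..0x19] <- [9e d8 d8 71]
D2: mem[0x0e..0x12] <- [71 fd 8b 6c 21]
D3: mem[0x08..0x09] <- [1f 86]
D4: mem[0x0e..0x11] <- [d8 71 fd 8b]
query mem[0x19]=0x71, mem[0x16]=0x9e, mem[0x08]=0x1f, mem[0x0e]=0xd8, mem[0x04]=0xd8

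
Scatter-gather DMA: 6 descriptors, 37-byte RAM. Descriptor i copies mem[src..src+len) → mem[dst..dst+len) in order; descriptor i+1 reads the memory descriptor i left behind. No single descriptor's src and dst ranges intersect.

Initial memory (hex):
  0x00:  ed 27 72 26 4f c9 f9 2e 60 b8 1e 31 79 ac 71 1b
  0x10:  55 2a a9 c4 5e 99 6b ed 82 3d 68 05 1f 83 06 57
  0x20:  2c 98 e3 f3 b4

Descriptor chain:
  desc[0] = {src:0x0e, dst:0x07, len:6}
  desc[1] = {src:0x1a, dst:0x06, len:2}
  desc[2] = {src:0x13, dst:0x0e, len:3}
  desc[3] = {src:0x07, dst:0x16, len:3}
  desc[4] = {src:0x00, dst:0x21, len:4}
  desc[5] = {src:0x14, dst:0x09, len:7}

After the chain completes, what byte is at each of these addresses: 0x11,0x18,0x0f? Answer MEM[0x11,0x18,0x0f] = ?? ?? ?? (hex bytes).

MEM[0x11,0x18,0x0f] = 2a 55 68

#0 dst[0x07+6] := {0x71,0x1b,0x55,0x2a,0xa9,0xc4}
#1 dst[0x06+2] := {0x68,0x05}
#2 dst[0x0e+3] := {0xc4,0x5e,0x99}
#3 dst[0x16+3] := {0x05,0x1b,0x55}
#4 dst[0x21+4] := {0xed,0x27,0x72,0x26}
#5 dst[0x09+7] := {0x5e,0x99,0x05,0x1b,0x55,0x3d,0x68}
query mem[0x11]=0x2a, mem[0x18]=0x55, mem[0x0f]=0x68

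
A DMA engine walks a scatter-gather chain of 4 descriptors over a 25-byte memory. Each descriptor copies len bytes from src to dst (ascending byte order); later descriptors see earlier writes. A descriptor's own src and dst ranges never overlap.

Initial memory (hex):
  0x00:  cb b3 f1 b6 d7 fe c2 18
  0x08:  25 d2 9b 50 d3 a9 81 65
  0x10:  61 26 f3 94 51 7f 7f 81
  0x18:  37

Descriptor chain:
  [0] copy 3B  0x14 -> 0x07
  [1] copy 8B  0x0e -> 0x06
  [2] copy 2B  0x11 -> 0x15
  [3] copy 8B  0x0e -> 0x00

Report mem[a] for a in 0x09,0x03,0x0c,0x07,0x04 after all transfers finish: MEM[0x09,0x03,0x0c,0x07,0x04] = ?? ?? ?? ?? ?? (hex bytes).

MEM[0x09,0x03,0x0c,0x07,0x04] = 26 26 51 26 f3

[0] 0x14->0x07 len=3 : 51 7f 7f
[1] 0x0e->0x06 len=8 : 81 65 61 26 f3 94 51 7f
[2] 0x11->0x15 len=2 : 26 f3
[3] 0x0e->0x00 len=8 : 81 65 61 26 f3 94 51 26
query mem[0x09]=0x26, mem[0x03]=0x26, mem[0x0c]=0x51, mem[0x07]=0x26, mem[0x04]=0xf3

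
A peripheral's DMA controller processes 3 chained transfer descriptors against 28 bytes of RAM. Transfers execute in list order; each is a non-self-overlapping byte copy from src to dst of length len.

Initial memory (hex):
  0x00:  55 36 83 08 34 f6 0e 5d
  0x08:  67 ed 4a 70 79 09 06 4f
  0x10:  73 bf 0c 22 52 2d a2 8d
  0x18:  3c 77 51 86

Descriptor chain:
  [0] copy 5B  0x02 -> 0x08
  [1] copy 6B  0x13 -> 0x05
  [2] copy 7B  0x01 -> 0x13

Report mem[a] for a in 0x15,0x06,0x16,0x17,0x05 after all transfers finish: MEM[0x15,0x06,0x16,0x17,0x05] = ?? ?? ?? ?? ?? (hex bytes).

[0] 0x02->0x08 len=5 : 83 08 34 f6 0e
[1] 0x13->0x05 len=6 : 22 52 2d a2 8d 3c
[2] 0x01->0x13 len=7 : 36 83 08 34 22 52 2d
query mem[0x15]=0x08, mem[0x06]=0x52, mem[0x16]=0x34, mem[0x17]=0x22, mem[0x05]=0x22

MEM[0x15,0x06,0x16,0x17,0x05] = 08 52 34 22 22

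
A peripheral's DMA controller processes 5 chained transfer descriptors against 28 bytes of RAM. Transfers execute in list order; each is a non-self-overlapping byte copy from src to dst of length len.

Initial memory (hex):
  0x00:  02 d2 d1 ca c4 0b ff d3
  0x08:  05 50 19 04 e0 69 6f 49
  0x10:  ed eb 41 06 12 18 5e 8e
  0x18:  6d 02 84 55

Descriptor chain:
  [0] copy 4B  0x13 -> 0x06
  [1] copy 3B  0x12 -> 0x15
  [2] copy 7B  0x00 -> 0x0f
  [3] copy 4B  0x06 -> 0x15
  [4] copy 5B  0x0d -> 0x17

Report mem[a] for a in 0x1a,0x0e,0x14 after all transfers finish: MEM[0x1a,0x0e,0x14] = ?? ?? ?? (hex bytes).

MEM[0x1a,0x0e,0x14] = d2 6f 0b

  after D0: wrote 4B at 0x06 = 0612185e
  after D1: wrote 3B at 0x15 = 410612
  after D2: wrote 7B at 0x0f = 02d2d1cac40b06
  after D3: wrote 4B at 0x15 = 0612185e
  after D4: wrote 5B at 0x17 = 696f02d2d1
query mem[0x1a]=0xd2, mem[0x0e]=0x6f, mem[0x14]=0x0b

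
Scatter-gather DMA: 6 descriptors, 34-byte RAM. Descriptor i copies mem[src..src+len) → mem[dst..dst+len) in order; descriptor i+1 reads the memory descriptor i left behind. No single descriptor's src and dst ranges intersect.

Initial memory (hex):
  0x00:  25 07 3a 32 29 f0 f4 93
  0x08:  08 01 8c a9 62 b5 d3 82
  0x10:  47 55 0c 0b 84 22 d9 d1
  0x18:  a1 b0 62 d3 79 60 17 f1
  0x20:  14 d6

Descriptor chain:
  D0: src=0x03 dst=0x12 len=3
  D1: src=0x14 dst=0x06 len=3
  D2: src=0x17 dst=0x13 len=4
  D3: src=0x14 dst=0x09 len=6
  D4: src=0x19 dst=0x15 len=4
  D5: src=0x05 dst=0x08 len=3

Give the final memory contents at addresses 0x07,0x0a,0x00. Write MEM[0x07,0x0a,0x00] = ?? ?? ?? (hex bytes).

  after D0: wrote 3B at 0x12 = 3229f0
  after D1: wrote 3B at 0x06 = f022d9
  after D2: wrote 4B at 0x13 = d1a1b062
  after D3: wrote 6B at 0x09 = a1b062d1a1b0
  after D4: wrote 4B at 0x15 = b062d379
  after D5: wrote 3B at 0x08 = f0f022
query mem[0x07]=0x22, mem[0x0a]=0x22, mem[0x00]=0x25

MEM[0x07,0x0a,0x00] = 22 22 25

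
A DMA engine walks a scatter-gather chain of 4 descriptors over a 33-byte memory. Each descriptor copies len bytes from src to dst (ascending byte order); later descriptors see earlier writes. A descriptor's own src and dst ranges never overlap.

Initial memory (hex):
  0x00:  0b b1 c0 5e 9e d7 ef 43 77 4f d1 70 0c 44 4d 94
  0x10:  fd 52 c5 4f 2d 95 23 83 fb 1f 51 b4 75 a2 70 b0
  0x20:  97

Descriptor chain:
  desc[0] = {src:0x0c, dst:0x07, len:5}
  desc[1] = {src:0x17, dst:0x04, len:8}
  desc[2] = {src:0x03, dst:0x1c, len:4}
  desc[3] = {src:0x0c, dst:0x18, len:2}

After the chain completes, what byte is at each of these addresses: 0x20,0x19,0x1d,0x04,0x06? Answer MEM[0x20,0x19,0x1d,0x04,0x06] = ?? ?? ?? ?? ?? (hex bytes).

  after D0: wrote 5B at 0x07 = 0c444d94fd
  after D1: wrote 8B at 0x04 = 83fb1f51b475a270
  after D2: wrote 4B at 0x1c = 5e83fb1f
  after D3: wrote 2B at 0x18 = 0c44
query mem[0x20]=0x97, mem[0x19]=0x44, mem[0x1d]=0x83, mem[0x04]=0x83, mem[0x06]=0x1f

MEM[0x20,0x19,0x1d,0x04,0x06] = 97 44 83 83 1f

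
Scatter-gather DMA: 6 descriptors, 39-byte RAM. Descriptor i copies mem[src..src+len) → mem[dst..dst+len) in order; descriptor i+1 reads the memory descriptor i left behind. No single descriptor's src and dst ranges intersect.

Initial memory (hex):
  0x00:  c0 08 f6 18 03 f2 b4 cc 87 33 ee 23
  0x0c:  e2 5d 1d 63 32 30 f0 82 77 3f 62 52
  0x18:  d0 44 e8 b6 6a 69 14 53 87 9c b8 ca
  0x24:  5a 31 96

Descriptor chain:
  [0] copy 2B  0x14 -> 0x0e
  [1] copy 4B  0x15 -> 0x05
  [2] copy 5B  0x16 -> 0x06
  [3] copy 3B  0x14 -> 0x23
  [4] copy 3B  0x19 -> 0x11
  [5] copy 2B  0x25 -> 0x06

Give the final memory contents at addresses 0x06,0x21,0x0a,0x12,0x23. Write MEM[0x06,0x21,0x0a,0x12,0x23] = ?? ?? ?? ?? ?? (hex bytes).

MEM[0x06,0x21,0x0a,0x12,0x23] = 62 9c e8 e8 77

#0 dst[0x0e+2] := {0x77,0x3f}
#1 dst[0x05+4] := {0x3f,0x62,0x52,0xd0}
#2 dst[0x06+5] := {0x62,0x52,0xd0,0x44,0xe8}
#3 dst[0x23+3] := {0x77,0x3f,0x62}
#4 dst[0x11+3] := {0x44,0xe8,0xb6}
#5 dst[0x06+2] := {0x62,0x96}
query mem[0x06]=0x62, mem[0x21]=0x9c, mem[0x0a]=0xe8, mem[0x12]=0xe8, mem[0x23]=0x77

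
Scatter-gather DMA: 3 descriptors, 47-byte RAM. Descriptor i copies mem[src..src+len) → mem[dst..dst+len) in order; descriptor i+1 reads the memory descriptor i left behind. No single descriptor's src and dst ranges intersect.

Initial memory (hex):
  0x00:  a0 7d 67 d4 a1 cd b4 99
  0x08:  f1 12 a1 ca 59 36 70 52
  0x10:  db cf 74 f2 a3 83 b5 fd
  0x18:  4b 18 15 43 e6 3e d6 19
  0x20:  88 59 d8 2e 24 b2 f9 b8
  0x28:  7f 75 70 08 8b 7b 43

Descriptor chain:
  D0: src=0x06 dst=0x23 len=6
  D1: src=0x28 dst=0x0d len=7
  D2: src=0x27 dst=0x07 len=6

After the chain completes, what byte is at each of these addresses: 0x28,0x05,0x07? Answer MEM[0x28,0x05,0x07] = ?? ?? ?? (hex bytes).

#0 dst[0x23+6] := {0xb4,0x99,0xf1,0x12,0xa1,0xca}
#1 dst[0x0d+7] := {0xca,0x75,0x70,0x08,0x8b,0x7b,0x43}
#2 dst[0x07+6] := {0xa1,0xca,0x75,0x70,0x08,0x8b}
query mem[0x28]=0xca, mem[0x05]=0xcd, mem[0x07]=0xa1

MEM[0x28,0x05,0x07] = ca cd a1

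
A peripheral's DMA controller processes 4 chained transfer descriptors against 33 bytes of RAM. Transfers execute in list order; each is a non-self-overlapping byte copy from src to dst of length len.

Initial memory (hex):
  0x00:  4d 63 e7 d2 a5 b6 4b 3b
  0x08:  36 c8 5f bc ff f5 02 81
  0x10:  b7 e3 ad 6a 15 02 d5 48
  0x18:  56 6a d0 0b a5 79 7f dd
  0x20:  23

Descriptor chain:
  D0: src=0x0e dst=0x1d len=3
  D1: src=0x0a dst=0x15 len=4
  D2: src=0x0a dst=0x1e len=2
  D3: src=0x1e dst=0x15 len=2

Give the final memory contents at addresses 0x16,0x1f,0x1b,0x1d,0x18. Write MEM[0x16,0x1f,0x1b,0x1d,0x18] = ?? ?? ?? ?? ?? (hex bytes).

MEM[0x16,0x1f,0x1b,0x1d,0x18] = bc bc 0b 02 f5

  after D0: wrote 3B at 0x1d = 0281b7
  after D1: wrote 4B at 0x15 = 5fbcfff5
  after D2: wrote 2B at 0x1e = 5fbc
  after D3: wrote 2B at 0x15 = 5fbc
query mem[0x16]=0xbc, mem[0x1f]=0xbc, mem[0x1b]=0x0b, mem[0x1d]=0x02, mem[0x18]=0xf5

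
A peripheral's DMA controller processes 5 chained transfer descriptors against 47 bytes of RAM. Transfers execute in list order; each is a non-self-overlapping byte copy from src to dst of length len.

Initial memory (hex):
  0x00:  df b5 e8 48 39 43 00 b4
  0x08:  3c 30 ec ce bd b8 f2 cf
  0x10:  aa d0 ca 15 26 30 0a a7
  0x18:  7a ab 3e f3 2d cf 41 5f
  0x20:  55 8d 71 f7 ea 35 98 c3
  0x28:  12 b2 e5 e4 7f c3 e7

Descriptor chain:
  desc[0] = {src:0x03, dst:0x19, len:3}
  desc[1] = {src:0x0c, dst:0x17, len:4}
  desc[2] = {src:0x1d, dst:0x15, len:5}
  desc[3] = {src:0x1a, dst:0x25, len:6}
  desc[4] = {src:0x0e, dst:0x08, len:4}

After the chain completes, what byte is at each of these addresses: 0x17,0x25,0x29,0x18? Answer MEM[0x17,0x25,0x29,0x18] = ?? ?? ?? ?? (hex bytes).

[0] 0x03->0x19 len=3 : 48 39 43
[1] 0x0c->0x17 len=4 : bd b8 f2 cf
[2] 0x1d->0x15 len=5 : cf 41 5f 55 8d
[3] 0x1a->0x25 len=6 : cf 43 2d cf 41 5f
[4] 0x0e->0x08 len=4 : f2 cf aa d0
query mem[0x17]=0x5f, mem[0x25]=0xcf, mem[0x29]=0x41, mem[0x18]=0x55

MEM[0x17,0x25,0x29,0x18] = 5f cf 41 55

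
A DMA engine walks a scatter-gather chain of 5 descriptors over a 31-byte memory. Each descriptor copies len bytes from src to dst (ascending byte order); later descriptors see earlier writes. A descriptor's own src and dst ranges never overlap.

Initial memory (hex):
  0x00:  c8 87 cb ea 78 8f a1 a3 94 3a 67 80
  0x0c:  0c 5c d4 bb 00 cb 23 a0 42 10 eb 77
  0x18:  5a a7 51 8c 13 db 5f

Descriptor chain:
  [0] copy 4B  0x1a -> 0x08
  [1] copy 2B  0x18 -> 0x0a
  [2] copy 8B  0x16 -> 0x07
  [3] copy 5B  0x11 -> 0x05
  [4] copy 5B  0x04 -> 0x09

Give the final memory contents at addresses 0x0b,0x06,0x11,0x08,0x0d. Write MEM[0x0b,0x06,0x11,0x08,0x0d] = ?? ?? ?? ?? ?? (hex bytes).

  after D0: wrote 4B at 0x08 = 518c13db
  after D1: wrote 2B at 0x0a = 5aa7
  after D2: wrote 8B at 0x07 = eb775aa7518c13db
  after D3: wrote 5B at 0x05 = cb23a04210
  after D4: wrote 5B at 0x09 = 78cb23a042
query mem[0x0b]=0x23, mem[0x06]=0x23, mem[0x11]=0xcb, mem[0x08]=0x42, mem[0x0d]=0x42

MEM[0x0b,0x06,0x11,0x08,0x0d] = 23 23 cb 42 42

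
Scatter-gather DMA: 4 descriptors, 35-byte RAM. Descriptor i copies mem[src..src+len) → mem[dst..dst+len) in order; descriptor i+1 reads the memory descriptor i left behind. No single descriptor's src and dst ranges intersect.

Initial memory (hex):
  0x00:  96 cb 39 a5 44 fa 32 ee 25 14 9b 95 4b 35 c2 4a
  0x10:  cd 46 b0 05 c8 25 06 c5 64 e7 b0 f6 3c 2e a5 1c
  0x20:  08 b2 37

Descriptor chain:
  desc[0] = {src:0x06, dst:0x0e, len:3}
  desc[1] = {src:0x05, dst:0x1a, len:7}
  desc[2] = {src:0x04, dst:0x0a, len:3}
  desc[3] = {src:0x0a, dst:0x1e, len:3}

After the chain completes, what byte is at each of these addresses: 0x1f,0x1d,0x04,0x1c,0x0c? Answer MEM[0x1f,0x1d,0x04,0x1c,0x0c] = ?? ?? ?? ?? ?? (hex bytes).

MEM[0x1f,0x1d,0x04,0x1c,0x0c] = fa 25 44 ee 32

  after D0: wrote 3B at 0x0e = 32ee25
  after D1: wrote 7B at 0x1a = fa32ee25149b95
  after D2: wrote 3B at 0x0a = 44fa32
  after D3: wrote 3B at 0x1e = 44fa32
query mem[0x1f]=0xfa, mem[0x1d]=0x25, mem[0x04]=0x44, mem[0x1c]=0xee, mem[0x0c]=0x32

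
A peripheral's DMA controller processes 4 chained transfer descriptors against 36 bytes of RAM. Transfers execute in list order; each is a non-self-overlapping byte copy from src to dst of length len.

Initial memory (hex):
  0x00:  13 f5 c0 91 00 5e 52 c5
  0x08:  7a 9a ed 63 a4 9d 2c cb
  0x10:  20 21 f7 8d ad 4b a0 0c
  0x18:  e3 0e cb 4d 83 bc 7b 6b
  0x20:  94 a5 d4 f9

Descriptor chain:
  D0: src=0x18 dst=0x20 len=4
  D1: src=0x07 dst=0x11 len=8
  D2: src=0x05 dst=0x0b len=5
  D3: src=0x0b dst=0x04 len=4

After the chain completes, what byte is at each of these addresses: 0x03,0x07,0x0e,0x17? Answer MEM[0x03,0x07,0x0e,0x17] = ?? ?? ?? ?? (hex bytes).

D0: mem[0x20..0x23] <- [e3 0e cb 4d]
D1: mem[0x11..0x18] <- [c5 7a 9a ed 63 a4 9d 2c]
D2: mem[0x0b..0x0f] <- [5e 52 c5 7a 9a]
D3: mem[0x04..0x07] <- [5e 52 c5 7a]
query mem[0x03]=0x91, mem[0x07]=0x7a, mem[0x0e]=0x7a, mem[0x17]=0x9d

MEM[0x03,0x07,0x0e,0x17] = 91 7a 7a 9d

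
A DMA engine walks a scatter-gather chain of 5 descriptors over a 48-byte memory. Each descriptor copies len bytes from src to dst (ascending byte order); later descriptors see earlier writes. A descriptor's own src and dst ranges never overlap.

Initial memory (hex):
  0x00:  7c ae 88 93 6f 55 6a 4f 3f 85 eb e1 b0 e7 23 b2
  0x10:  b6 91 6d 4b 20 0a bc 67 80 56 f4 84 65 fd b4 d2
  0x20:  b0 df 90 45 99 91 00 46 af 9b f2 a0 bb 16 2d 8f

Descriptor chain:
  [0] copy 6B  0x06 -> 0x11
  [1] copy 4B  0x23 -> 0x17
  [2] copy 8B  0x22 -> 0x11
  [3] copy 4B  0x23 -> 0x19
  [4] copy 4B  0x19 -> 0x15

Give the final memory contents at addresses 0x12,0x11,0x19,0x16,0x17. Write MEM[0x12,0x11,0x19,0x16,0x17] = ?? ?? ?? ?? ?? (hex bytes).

#0 dst[0x11+6] := {0x6a,0x4f,0x3f,0x85,0xeb,0xe1}
#1 dst[0x17+4] := {0x45,0x99,0x91,0x00}
#2 dst[0x11+8] := {0x90,0x45,0x99,0x91,0x00,0x46,0xaf,0x9b}
#3 dst[0x19+4] := {0x45,0x99,0x91,0x00}
#4 dst[0x15+4] := {0x45,0x99,0x91,0x00}
query mem[0x12]=0x45, mem[0x11]=0x90, mem[0x19]=0x45, mem[0x16]=0x99, mem[0x17]=0x91

MEM[0x12,0x11,0x19,0x16,0x17] = 45 90 45 99 91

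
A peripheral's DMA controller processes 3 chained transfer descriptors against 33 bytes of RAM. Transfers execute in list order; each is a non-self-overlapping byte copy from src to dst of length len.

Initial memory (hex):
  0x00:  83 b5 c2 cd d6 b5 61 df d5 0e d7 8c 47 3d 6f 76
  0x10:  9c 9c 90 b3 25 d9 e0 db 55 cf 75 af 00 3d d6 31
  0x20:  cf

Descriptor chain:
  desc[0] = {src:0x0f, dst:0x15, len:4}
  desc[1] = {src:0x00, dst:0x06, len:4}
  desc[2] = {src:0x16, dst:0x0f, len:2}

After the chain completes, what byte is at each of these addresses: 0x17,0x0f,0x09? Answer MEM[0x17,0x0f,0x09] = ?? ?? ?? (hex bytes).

D0: mem[0x15..0x18] <- [76 9c 9c 90]
D1: mem[0x06..0x09] <- [83 b5 c2 cd]
D2: mem[0x0f..0x10] <- [9c 9c]
query mem[0x17]=0x9c, mem[0x0f]=0x9c, mem[0x09]=0xcd

MEM[0x17,0x0f,0x09] = 9c 9c cd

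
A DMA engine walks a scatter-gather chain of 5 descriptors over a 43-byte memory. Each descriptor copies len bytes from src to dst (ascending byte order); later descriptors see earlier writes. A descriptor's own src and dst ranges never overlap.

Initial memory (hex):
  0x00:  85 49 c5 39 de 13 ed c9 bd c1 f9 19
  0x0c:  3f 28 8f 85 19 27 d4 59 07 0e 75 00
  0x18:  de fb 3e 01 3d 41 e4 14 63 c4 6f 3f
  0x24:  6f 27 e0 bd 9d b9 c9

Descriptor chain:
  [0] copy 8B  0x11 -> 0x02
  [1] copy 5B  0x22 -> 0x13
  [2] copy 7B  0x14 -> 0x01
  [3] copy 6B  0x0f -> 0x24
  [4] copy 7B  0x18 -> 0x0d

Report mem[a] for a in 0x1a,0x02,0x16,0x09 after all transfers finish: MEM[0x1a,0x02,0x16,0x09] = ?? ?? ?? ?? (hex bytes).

[0] 0x11->0x02 len=8 : 27 d4 59 07 0e 75 00 de
[1] 0x22->0x13 len=5 : 6f 3f 6f 27 e0
[2] 0x14->0x01 len=7 : 3f 6f 27 e0 de fb 3e
[3] 0x0f->0x24 len=6 : 85 19 27 d4 6f 3f
[4] 0x18->0x0d len=7 : de fb 3e 01 3d 41 e4
query mem[0x1a]=0x3e, mem[0x02]=0x6f, mem[0x16]=0x27, mem[0x09]=0xde

MEM[0x1a,0x02,0x16,0x09] = 3e 6f 27 de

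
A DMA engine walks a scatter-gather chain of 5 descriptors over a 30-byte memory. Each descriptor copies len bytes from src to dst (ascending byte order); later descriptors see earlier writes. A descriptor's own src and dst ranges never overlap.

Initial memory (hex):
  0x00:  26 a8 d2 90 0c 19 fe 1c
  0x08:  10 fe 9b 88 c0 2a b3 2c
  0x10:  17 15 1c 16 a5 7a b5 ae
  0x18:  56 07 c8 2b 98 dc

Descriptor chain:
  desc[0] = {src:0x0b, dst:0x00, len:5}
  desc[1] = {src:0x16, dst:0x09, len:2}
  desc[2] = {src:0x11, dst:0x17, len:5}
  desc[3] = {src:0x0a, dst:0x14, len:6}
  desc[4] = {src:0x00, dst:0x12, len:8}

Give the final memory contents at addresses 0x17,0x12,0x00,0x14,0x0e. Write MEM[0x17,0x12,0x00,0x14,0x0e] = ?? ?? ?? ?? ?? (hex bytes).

D0: mem[0x00..0x04] <- [88 c0 2a b3 2c]
D1: mem[0x09..0x0a] <- [b5 ae]
D2: mem[0x17..0x1b] <- [15 1c 16 a5 7a]
D3: mem[0x14..0x19] <- [ae 88 c0 2a b3 2c]
D4: mem[0x12..0x19] <- [88 c0 2a b3 2c 19 fe 1c]
query mem[0x17]=0x19, mem[0x12]=0x88, mem[0x00]=0x88, mem[0x14]=0x2a, mem[0x0e]=0xb3

MEM[0x17,0x12,0x00,0x14,0x0e] = 19 88 88 2a b3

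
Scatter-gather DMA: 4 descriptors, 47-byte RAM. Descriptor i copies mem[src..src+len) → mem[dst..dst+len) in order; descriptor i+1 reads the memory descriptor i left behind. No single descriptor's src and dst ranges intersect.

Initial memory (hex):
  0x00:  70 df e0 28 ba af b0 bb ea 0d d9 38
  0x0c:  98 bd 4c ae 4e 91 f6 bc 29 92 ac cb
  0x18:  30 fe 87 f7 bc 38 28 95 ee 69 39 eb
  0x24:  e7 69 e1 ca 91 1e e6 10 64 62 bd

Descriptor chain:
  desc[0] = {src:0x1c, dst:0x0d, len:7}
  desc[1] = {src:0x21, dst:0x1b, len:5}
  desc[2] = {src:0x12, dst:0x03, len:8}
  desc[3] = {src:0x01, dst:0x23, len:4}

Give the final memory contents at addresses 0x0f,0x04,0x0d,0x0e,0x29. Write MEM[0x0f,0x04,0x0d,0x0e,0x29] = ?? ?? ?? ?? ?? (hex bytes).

MEM[0x0f,0x04,0x0d,0x0e,0x29] = 28 39 bc 38 1e

  after D0: wrote 7B at 0x0d = bc382895ee6939
  after D1: wrote 5B at 0x1b = 6939ebe769
  after D2: wrote 8B at 0x03 = 69392992accb30fe
  after D3: wrote 4B at 0x23 = dfe06939
query mem[0x0f]=0x28, mem[0x04]=0x39, mem[0x0d]=0xbc, mem[0x0e]=0x38, mem[0x29]=0x1e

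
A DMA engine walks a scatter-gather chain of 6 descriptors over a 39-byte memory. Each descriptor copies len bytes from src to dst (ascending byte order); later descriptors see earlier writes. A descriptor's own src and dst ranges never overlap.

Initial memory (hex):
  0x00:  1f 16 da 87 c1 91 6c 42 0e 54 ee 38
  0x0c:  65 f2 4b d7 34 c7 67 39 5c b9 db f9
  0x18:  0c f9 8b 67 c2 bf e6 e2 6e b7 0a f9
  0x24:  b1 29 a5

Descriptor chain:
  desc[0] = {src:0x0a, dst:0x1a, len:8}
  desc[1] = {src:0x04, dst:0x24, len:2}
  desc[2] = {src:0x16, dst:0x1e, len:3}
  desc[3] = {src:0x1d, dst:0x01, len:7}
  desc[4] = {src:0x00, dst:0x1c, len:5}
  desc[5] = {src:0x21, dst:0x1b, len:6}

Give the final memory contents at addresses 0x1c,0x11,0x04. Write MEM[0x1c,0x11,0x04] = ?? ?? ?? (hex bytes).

  after D0: wrote 8B at 0x1a = ee3865f24bd734c7
  after D1: wrote 2B at 0x24 = c191
  after D2: wrote 3B at 0x1e = dbf90c
  after D3: wrote 7B at 0x01 = f2dbf90cc70af9
  after D4: wrote 5B at 0x1c = 1ff2dbf90c
  after D5: wrote 6B at 0x1b = c70af9c191a5
query mem[0x1c]=0x0a, mem[0x11]=0xc7, mem[0x04]=0x0c

MEM[0x1c,0x11,0x04] = 0a c7 0c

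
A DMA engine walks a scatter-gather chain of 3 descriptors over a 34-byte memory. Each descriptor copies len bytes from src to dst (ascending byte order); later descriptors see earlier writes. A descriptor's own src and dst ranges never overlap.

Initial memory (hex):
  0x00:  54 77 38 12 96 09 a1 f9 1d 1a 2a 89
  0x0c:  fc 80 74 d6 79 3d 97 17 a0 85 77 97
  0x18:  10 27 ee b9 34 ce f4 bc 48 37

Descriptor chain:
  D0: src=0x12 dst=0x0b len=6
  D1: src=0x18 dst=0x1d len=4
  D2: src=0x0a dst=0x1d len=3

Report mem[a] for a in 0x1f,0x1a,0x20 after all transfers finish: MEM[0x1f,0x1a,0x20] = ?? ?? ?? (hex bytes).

#0 dst[0x0b+6] := {0x97,0x17,0xa0,0x85,0x77,0x97}
#1 dst[0x1d+4] := {0x10,0x27,0xee,0xb9}
#2 dst[0x1d+3] := {0x2a,0x97,0x17}
query mem[0x1f]=0x17, mem[0x1a]=0xee, mem[0x20]=0xb9

MEM[0x1f,0x1a,0x20] = 17 ee b9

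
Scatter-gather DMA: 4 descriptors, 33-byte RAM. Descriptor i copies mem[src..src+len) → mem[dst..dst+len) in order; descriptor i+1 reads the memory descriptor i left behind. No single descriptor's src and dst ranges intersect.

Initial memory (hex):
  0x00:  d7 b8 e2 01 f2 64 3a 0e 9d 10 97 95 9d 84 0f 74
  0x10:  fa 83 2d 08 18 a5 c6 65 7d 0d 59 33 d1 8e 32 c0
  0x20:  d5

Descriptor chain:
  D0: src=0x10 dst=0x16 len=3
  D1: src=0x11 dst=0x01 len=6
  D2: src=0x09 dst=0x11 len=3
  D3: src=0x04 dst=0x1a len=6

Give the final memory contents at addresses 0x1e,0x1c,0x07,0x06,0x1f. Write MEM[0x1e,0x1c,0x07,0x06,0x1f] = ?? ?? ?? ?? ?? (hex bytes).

MEM[0x1e,0x1c,0x07,0x06,0x1f] = 9d fa 0e fa 10

[0] 0x10->0x16 len=3 : fa 83 2d
[1] 0x11->0x01 len=6 : 83 2d 08 18 a5 fa
[2] 0x09->0x11 len=3 : 10 97 95
[3] 0x04->0x1a len=6 : 18 a5 fa 0e 9d 10
query mem[0x1e]=0x9d, mem[0x1c]=0xfa, mem[0x07]=0x0e, mem[0x06]=0xfa, mem[0x1f]=0x10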